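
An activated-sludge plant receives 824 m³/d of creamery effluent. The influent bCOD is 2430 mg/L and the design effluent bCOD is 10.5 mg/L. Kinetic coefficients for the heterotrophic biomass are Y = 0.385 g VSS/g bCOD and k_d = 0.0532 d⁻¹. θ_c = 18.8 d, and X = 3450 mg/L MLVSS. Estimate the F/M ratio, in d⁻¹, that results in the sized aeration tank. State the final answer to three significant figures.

F/M ≈ 0.278 d⁻¹

Steady-state biomass mass balance: V·X·(1 + k_d·θ_c) = Y·Q·(S₀ − S)·θ_c, so V = 0.385 × 824 × (2430 − 10.5) × 18.8 / [3450 × (1 + 0.0532 × 18.8)] = 1.44×10^7 / 6901 = 2091 m³.
F/M = Q·S₀ / (V·X) = 824 × 2430 / (2091 × 3450) = 0.2775 g bCOD·(g VSS·d)⁻¹.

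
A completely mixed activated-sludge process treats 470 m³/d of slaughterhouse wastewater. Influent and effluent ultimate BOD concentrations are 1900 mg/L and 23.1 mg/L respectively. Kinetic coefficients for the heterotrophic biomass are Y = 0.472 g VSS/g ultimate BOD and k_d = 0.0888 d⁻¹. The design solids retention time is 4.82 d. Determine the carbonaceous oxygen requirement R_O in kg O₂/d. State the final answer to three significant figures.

Y_obs = Y / (1 + k_d θ_c) = 0.472 / (1 + 0.0888 × 4.82) = 0.472 / 1.428 = 0.3305.
Substrate removed = Q·(S₀ − S) = 470 m³/d × (1900 − 23.1) g/m³ = 8.82×10^5 g/d = 882.1 kg/d.
P_X = Y_obs·Q·(S₀ − S) = 0.3305 × 882.1 = 291.6 kg VSS/d.
Carbonaceous O₂ demand = substrate oxidised − cell-mass equivalent = 882.1 − 1.42 × 291.6 = 468.1 kg O₂/d.

R_O ≈ 468 kg O₂/d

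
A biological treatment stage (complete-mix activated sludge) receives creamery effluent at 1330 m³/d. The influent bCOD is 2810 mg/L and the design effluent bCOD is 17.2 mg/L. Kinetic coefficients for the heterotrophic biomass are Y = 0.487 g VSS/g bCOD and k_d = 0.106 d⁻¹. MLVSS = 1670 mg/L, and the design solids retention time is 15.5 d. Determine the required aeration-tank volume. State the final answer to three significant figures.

V ≈ 6350 m³

Rearranging the biomass balance for a CMAS with decay, V = Y·Q·ΔS·θ_c / [X·(1+k_d θ_c)] = 0.487 × 1330 × (2810 − 17.2) × 15.5 / [1670 × (1 + 0.106 × 15.5)] = 2.8×10^7 / 4414 = 6352 m³.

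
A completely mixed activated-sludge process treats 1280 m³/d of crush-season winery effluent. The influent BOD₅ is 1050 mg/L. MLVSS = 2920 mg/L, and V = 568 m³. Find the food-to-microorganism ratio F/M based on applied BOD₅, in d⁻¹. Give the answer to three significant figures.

F/M ≈ 0.810 d⁻¹

F/M = Q·S₀ / (V·X) = 1280 × 1050 / (568.0 × 2920) = 0.8103 g BOD₅·(g VSS·d)⁻¹.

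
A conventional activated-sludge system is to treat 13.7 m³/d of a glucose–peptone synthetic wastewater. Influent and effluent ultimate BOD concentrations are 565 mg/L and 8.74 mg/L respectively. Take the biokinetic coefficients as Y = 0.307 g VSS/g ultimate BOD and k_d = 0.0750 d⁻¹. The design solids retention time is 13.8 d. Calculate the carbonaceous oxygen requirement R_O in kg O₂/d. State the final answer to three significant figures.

Observed yield with endogenous decay: Y_obs = Y / (1 + k_d·θ_c) = 0.307 / (1 + 0.0750 × 13.8) = 0.307 / 2.035 = 0.1509 g VSS/g ultimate BOD.
Mass of ultimate BOD removed per day: Q(S₀ − S) = 13.7 × 556.3 g/m³ = 7.621 kg/d.
Net sludge production P_X = 0.1509 × 7.621 = 1.150 kg VSS/d.
R_O = Q·(S₀ − S) − 1.42·P_X = 7.621 − 1.42 × 1.150 = 5.988 kg O₂/d.

R_O ≈ 5.99 kg O₂/d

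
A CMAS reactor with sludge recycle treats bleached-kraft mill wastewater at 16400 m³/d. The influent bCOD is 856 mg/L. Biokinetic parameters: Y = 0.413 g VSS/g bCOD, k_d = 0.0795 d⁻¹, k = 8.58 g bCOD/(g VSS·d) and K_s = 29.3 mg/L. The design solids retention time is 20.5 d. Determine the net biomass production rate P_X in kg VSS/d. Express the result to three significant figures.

P_X ≈ 2200 kg VSS/d

From the Monod/SRT balance for a CMAS, S = K_s·(1+k_d θ_c)/[θ_c·(Y k − k_d) − 1] = 29.3 × (1 + 0.0795 × 20.5) / [20.5 × (0.413 × 8.58 − 0.0795) − 1] = 77.05 / 70.01 = 1.101 mg/L.
Observed yield with endogenous decay: Y_obs = Y / (1 + k_d·θ_c) = 0.413 / (1 + 0.0795 × 20.5) = 0.413 / 2.630 = 0.1570 g VSS/g bCOD.
Substrate removed = Q·(S₀ − S) = 16400 m³/d × (856 − 1.10) g/m³ = 1.4×10^7 g/d = 14020 kg/d.
P_X = Y_obs · Q(S₀ − S) = 0.1570 × 14020 = 2202 kg VSS/d.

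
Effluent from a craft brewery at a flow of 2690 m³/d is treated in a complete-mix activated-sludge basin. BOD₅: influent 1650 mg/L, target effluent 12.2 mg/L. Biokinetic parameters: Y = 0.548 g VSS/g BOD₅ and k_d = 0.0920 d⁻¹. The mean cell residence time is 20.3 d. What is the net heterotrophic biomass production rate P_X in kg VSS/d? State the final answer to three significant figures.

Y_obs = Y / (1 + k_d θ_c) = 0.548 / (1 + 0.0920 × 20.3) = 0.548 / 2.868 = 0.1911.
Q·(S₀ − S) = 2690 × (1650 − 12.2) × 10⁻³ = 4406 kg/d removed.
P_X = Y_obs · Q(S₀ − S) = 0.1911 × 4406 = 841.9 kg VSS/d.

P_X ≈ 842 kg VSS/d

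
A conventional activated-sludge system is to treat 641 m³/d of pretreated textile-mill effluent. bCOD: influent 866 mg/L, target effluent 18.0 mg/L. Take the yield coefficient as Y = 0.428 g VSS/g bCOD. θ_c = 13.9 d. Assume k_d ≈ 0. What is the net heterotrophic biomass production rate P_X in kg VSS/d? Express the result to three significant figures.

Since k_d ≈ 0, Y_obs = Y = 0.428 g VSS/g bCOD.
ΔS = 866 − 18.0 = 848.0 mg/L, so the substrate removal rate is 641 × 848.0/1000 = 543.6 kg bCOD/d.
P_X = Y_obs · Q(S₀ − S) = 0.4280 × 543.6 = 232.6 kg VSS/d.

P_X ≈ 233 kg VSS/d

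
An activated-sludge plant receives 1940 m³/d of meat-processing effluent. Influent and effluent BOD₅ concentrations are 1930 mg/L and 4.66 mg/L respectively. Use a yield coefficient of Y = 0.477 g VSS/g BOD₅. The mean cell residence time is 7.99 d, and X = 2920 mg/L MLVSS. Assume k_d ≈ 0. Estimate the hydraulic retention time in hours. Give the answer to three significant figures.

τ ≈ 60.3 h

V·X = Y·Q·ΔS·θ_c gives V = 0.477 × 1940 × (1930 − 4.66) × 7.99 / 2920 = 4875 m³.
Hydraulic retention time τ = V/Q = 4875 / 1940 = 2.513 d = 60.31 h.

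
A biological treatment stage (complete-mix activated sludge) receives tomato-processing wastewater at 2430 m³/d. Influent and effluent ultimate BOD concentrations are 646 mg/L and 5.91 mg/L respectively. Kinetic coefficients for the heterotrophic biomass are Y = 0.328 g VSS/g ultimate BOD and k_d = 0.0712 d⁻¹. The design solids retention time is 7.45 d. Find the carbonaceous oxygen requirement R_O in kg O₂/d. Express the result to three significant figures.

Observed yield with endogenous decay: Y_obs = Y / (1 + k_d·θ_c) = 0.328 / (1 + 0.0712 × 7.45) = 0.328 / 1.530 = 0.2143 g VSS/g ultimate BOD.
Substrate removed = Q·(S₀ − S) = 2430 m³/d × (646 − 5.91) g/m³ = 1.56×10^6 g/d = 1555 kg/d.
Biomass synthesised: P_X = Y_obs × 1555 = 333.4 kg VSS/d.
R_O = Q·(S₀ − S) − 1.42·P_X = 1555 − 1.42 × 333.4 = 1082 kg O₂/d.

R_O ≈ 1080 kg O₂/d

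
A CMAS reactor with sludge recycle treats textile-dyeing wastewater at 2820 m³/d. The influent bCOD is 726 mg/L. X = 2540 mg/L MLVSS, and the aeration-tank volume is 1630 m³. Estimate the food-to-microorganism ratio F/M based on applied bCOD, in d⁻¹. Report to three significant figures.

F/M = Q·S₀ / (V·X) = 2820 × 726 / (1630 × 2540) = 0.4945 g bCOD·(g VSS·d)⁻¹.

F/M ≈ 0.494 d⁻¹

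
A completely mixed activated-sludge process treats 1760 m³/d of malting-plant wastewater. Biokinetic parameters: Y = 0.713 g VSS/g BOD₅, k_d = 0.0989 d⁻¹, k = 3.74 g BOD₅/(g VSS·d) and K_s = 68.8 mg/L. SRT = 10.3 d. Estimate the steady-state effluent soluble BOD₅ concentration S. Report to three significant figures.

S ≈ 5.46 mg/L

For a completely mixed reactor with recycle the Lawrence–McCarty relation gives S = K_s·(1 + k_d·θ_c) / [θ_c·(Y·k − k_d) − 1] = 68.8 × (1 + 0.0989 × 10.3) / [10.3 × (0.713 × 3.74 − 0.0989) − 1] = 138.9 / 25.45 = 5.458 mg/L.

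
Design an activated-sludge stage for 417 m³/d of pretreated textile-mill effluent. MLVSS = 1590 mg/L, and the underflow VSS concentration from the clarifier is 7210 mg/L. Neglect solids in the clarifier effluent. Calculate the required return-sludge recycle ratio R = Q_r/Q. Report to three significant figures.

R = Q_r/Q = X/(X_r − X) = 1590 / (7210 − 1590) = 0.2829.

R ≈ 0.283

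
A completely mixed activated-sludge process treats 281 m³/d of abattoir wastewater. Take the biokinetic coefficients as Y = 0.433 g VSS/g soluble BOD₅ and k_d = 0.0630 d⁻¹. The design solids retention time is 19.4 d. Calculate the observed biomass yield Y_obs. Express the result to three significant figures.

Y_obs = Y / (1 + k_d θ_c) = 0.433 / (1 + 0.0630 × 19.4) = 0.433 / 2.222 = 0.1949.

Y_obs ≈ 0.195 g VSS/g soluble BOD₅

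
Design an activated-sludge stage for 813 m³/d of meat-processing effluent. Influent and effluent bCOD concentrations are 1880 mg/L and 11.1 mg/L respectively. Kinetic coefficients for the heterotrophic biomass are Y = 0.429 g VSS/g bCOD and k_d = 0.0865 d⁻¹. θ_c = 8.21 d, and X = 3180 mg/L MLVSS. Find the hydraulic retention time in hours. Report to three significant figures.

τ ≈ 29.0 h

From the SRT design equation V = Y Q (S₀−S) θ_c / [X (1 + k_d θ_c)] = 0.429 × 813 × (1880 − 11.1) × 8.21 / [3180 × (1 + 0.0865 × 8.21)] = 5.35×10^6 / 5438 = 984.0 m³.
Hydraulic retention time τ = V/Q = 984.0 / 813 = 1.210 d = 29.05 h.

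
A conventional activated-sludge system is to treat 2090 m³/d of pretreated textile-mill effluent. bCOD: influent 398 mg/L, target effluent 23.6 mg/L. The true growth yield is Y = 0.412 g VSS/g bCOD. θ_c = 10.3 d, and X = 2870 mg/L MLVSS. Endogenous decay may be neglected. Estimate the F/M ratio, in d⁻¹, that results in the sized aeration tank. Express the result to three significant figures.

F/M ≈ 0.251 d⁻¹

V·X = Y·Q·ΔS·θ_c gives V = 0.412 × 2090 × (398 − 23.6) × 10.3 / 2870 = 1157 m³.
F/M = applied load / biomass = Q·S₀/(V·X) = 2090 × 398 / (1157 × 2870) = 0.2505 d⁻¹.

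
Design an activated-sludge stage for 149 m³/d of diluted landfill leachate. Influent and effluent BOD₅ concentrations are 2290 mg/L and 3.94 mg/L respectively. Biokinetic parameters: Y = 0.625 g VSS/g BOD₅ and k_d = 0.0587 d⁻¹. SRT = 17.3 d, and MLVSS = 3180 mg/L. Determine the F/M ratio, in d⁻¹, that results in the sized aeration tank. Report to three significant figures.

Rearranging the biomass balance for a CMAS with decay, V = Y·Q·ΔS·θ_c / [X·(1+k_d θ_c)] = 0.625 × 149 × (2290 − 3.94) × 17.3 / [3180 × (1 + 0.0587 × 17.3)] = 3.68×10^6 / 6409 = 574.6 m³.
F/M = applied load / biomass = Q·S₀/(V·X) = 149 × 2290 / (574.6 × 3180) = 0.1867 d⁻¹.

F/M ≈ 0.187 d⁻¹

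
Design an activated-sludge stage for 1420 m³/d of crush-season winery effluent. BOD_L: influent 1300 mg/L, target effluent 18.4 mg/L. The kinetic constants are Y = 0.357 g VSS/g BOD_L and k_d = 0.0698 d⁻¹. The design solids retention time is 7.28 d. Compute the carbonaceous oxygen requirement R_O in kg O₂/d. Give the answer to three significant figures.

R_O ≈ 1210 kg O₂/d

Observed yield with endogenous decay: Y_obs = Y / (1 + k_d·θ_c) = 0.357 / (1 + 0.0698 × 7.28) = 0.357 / 1.508 = 0.2367 g VSS/g BOD_L.
Q·(S₀ − S) = 1420 × (1300 − 18.4) × 10⁻³ = 1820 kg/d removed.
Biomass synthesised: P_X = Y_obs × 1820 = 430.8 kg VSS/d.
R_O = Q·ΔS − 1.42 P_X = 1820 − 611.7 = 1208 kg O₂/d.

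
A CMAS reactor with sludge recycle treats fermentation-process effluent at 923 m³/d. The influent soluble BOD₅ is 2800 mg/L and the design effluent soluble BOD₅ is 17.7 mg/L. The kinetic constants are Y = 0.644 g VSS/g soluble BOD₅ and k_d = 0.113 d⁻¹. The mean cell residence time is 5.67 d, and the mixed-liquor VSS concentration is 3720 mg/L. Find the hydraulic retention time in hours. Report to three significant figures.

τ ≈ 39.9 h

Rearranging the biomass balance for a CMAS with decay, V = Y·Q·ΔS·θ_c / [X·(1+k_d θ_c)] = 0.644 × 923 × (2800 − 17.7) × 5.67 / [3720 × (1 + 0.113 × 5.67)] = 9.38×10^6 / 6103 = 1536 m³.
Hydraulic retention time τ = V/Q = 1536 / 923 = 1.665 d = 39.95 h.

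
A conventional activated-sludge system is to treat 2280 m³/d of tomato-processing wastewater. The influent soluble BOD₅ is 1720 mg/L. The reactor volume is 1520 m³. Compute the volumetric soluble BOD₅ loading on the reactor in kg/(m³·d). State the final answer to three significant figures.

L_v ≈ 2.58 kg soluble BOD₅/(m³·d)

L_v = Q S₀ / V = 2280 × 1720 × 10⁻³ / 1520 = 2.580 kg/(m³·d).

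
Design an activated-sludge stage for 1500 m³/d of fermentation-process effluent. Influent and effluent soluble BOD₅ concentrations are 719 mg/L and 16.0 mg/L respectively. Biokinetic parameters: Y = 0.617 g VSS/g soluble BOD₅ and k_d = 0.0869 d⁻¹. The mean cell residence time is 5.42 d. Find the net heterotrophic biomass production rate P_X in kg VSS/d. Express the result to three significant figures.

P_X ≈ 442 kg VSS/d

The observed yield is Y_obs = Y/(1 + k_d·θ_c) = 0.617 / (1 + 0.0869 × 5.42) = 0.617 / 1.471 = 0.4194 g VSS per g soluble BOD₅ removed.
ΔS = 719 − 16.0 = 703.0 mg/L, so the substrate removal rate is 1500 × 703.0/1000 = 1054 kg soluble BOD₅/d.
Biomass produced: P_X = Y_obs·Q·ΔS = 0.4194 × 1054 ≈ 442.3 kg VSS/d.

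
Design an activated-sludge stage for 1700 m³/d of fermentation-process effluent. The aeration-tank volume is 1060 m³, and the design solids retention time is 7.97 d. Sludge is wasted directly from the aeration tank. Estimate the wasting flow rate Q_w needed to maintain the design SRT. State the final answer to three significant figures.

Q_w ≈ 133 m³/d

For wasting at MLVSS concentration, Q_w = V/θ_c = 1060/7.97 = 133.0 m³/d.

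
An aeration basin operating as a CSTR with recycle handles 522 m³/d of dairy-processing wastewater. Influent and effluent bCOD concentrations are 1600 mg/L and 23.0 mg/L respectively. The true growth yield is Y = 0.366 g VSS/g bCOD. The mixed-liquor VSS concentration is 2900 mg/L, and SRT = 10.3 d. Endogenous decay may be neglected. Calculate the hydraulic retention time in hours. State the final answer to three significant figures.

τ ≈ 49.2 h

Biomass mass balance (decay neglected): V·X = Y·Q·(S₀ − S)·θ_c, so V = 0.366 × 522 × (1600 − 23.0) × 10.3 / 2900 = 1070 m³.
Hydraulic retention time τ = V/Q = 1070 / 522 = 2.050 d = 49.20 h.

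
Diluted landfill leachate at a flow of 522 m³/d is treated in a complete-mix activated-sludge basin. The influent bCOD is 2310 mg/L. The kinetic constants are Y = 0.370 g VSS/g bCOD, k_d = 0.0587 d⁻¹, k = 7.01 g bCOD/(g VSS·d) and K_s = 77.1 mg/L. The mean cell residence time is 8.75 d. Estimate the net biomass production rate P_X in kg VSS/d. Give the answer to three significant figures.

P_X ≈ 294 kg VSS/d

Effluent substrate depends only on kinetics and SRT: S = K_s(1 + k_d θ_c) / [θ_c(Yk − k_d) − 1] = 77.1 × (1 + 0.0587 × 8.75) / [8.75 × (0.370 × 7.01 − 0.0587) − 1] = 116.7 / 21.18 = 5.510 mg/L.
The observed yield is Y_obs = Y/(1 + k_d·θ_c) = 0.370 / (1 + 0.0587 × 8.75) = 0.370 / 1.514 = 0.2444 g VSS per g bCOD removed.
Q·(S₀ − S) = 522 × (2310 − 5.51) × 10⁻³ = 1203 kg/d removed.
Biomass produced: P_X = Y_obs·Q·ΔS = 0.2444 × 1203 ≈ 294.1 kg VSS/d.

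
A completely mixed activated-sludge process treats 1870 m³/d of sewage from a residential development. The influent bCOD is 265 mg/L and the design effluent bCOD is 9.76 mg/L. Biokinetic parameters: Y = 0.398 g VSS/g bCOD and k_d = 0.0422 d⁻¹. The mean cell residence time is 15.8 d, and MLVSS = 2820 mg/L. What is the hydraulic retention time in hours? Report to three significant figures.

τ ≈ 8.20 h

From the SRT design equation V = Y Q (S₀−S) θ_c / [X (1 + k_d θ_c)] = 0.398 × 1870 × (265 − 9.76) × 15.8 / [2820 × (1 + 0.0422 × 15.8)] = 3×10^6 / 4700 = 638.6 m³.
HRT = V/Q = 638.6 m³ / 1870 m³·d⁻¹ = 0.3415 d × 24 = 8.196 h.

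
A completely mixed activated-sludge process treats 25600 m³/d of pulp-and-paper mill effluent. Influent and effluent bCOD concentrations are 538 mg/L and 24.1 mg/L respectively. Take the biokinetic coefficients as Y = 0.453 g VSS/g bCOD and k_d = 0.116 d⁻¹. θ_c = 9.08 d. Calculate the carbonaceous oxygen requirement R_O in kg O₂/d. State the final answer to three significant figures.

R_O ≈ 9030 kg O₂/d

Correct the yield for decay: Y_obs = Y/(1 + k_d θ_c) = 0.453 / (1 + 0.116 × 9.08) = 0.453 / 2.053 = 0.2206.
ΔS = 538 − 24.1 = 513.9 mg/L, so the substrate removal rate is 25600 × 513.9/1000 = 13156 kg bCOD/d.
Biomass synthesised: P_X = Y_obs × 13156 = 2902 kg VSS/d.
R_O = Q·ΔS − 1.42 P_X = 13156 − 4122 = 9034 kg O₂/d.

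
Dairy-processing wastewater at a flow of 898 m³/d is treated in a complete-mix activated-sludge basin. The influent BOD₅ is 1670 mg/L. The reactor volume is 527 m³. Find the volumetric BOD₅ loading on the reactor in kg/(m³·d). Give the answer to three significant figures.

Volumetric loading L_v = Q·S₀ / V = 898 × 1670 g/m³ / 527.0 m³ = 2846 g/(m³·d) = 2.846 kg BOD₅/(m³·d).

L_v ≈ 2.85 kg BOD₅/(m³·d)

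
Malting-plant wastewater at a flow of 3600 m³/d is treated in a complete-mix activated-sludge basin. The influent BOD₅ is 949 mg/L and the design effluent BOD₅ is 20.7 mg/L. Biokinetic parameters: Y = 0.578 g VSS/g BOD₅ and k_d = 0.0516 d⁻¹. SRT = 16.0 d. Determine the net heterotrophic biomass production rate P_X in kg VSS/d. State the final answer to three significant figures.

Correct the yield for decay: Y_obs = Y/(1 + k_d θ_c) = 0.578 / (1 + 0.0516 × 16.0) = 0.578 / 1.826 = 0.3166.
Mass of BOD₅ removed per day: Q(S₀ − S) = 3600 × 928.3 g/m³ = 3342 kg/d.
P_X = Y_obs · Q(S₀ − S) = 0.3166 × 3342 = 1058 kg VSS/d.

P_X ≈ 1060 kg VSS/d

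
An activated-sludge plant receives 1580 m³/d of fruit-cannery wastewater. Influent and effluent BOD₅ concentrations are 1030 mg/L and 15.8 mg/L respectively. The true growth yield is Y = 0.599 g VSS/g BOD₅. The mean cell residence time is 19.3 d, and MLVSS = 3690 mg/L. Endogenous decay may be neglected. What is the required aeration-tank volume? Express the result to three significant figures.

V ≈ 5020 m³

With k_d = 0 the design equation reduces to V = Y Q (S₀−S) θ_c / X = 0.599 × 1580 × (1030 − 15.8) × 19.3 / 3690 = 5020 m³.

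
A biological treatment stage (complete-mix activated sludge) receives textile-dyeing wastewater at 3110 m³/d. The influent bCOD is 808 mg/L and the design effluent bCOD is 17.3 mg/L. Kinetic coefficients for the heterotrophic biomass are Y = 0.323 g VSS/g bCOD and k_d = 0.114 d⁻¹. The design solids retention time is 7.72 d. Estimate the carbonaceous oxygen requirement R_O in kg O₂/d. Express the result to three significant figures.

R_O ≈ 1860 kg O₂/d

Correct the yield for decay: Y_obs = Y/(1 + k_d θ_c) = 0.323 / (1 + 0.114 × 7.72) = 0.323 / 1.880 = 0.1718.
Mass of bCOD removed per day: Q(S₀ − S) = 3110 × 790.7 g/m³ = 2459 kg/d.
P_X = Y_obs·Q·(S₀ − S) = 0.1718 × 2459 = 422.5 kg VSS/d.
R_O = Q·ΔS − 1.42 P_X = 2459 − 599.9 = 1859 kg O₂/d.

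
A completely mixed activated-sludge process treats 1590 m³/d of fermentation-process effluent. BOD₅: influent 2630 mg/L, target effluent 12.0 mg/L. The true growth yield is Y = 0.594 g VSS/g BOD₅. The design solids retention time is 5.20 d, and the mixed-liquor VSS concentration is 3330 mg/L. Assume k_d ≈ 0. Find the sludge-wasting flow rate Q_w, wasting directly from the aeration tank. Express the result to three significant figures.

Q_w ≈ 743 m³/d

With k_d = 0 the design equation reduces to V = Y Q (S₀−S) θ_c / X = 0.594 × 1590 × (2630 − 12.0) × 5.20 / 3330 = 3861 m³.
With mixed-liquor wasting, θ_c = V/Q_w, so Q_w = V/θ_c = 3861/5.20 = 742.5 m³/d.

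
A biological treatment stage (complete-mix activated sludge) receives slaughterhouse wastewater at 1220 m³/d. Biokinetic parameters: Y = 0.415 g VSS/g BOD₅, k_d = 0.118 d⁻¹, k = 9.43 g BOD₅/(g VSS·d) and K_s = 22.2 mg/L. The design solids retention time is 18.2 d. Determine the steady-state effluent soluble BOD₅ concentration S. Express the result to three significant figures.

From the Monod/SRT balance for a CMAS, S = K_s·(1+k_d θ_c)/[θ_c·(Y k − k_d) − 1] = 22.2 × (1 + 0.118 × 18.2) / [18.2 × (0.415 × 9.43 − 0.118) − 1] = 69.88 / 68.08 = 1.026 mg/L.

S ≈ 1.03 mg/L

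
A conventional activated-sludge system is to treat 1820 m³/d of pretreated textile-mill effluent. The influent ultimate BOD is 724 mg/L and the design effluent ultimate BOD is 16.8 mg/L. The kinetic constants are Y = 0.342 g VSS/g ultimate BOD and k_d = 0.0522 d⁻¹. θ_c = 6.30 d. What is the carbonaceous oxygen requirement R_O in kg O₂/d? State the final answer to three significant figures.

R_O ≈ 817 kg O₂/d

Y_obs = Y / (1 + k_d θ_c) = 0.342 / (1 + 0.0522 × 6.30) = 0.342 / 1.329 = 0.2574.
Substrate removed = Q·(S₀ − S) = 1820 m³/d × (724 − 16.8) g/m³ = 1.29×10^6 g/d = 1287 kg/d.
Net sludge production P_X = 0.2574 × 1287 = 331.3 kg VSS/d.
R_O = Q·ΔS − 1.42 P_X = 1287 − 470.4 = 816.7 kg O₂/d.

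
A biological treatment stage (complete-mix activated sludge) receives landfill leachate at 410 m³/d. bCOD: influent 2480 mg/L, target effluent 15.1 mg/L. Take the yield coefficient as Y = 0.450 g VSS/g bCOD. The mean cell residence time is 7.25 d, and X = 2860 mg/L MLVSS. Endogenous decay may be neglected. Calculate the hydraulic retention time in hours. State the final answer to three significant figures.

Biomass mass balance (decay neglected): V·X = Y·Q·(S₀ − S)·θ_c, so V = 0.450 × 410 × (2480 − 15.1) × 7.25 / 2860 = 1153 m³.
HRT = V/Q = 1153 m³ / 410 m³·d⁻¹ = 2.812 d × 24 = 67.48 h.

τ ≈ 67.5 h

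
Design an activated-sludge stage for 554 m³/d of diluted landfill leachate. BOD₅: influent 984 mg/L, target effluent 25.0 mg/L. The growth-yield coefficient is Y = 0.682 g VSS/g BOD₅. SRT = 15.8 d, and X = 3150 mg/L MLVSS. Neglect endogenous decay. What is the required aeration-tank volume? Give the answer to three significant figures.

V ≈ 1820 m³

With k_d = 0 the design equation reduces to V = Y Q (S₀−S) θ_c / X = 0.682 × 554 × (984 − 25.0) × 15.8 / 3150 = 1817 m³.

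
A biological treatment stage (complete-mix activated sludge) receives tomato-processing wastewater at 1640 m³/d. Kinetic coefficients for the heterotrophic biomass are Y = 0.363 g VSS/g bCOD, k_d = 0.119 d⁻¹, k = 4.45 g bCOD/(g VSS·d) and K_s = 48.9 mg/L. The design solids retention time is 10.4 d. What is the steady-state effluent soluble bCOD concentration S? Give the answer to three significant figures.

S ≈ 7.51 mg/L

From the Monod/SRT balance for a CMAS, S = K_s·(1+k_d θ_c)/[θ_c·(Y k − k_d) − 1] = 48.9 × (1 + 0.119 × 10.4) / [10.4 × (0.363 × 4.45 − 0.119) − 1] = 109.4 / 14.56 = 7.514 mg/L.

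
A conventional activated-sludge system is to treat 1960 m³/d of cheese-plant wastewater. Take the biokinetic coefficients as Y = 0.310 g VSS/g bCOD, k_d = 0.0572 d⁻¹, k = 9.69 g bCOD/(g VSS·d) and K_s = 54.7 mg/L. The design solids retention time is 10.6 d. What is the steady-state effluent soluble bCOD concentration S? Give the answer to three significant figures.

S ≈ 2.91 mg/L

For a completely mixed reactor with recycle the Lawrence–McCarty relation gives S = K_s·(1 + k_d·θ_c) / [θ_c·(Y·k − k_d) − 1] = 54.7 × (1 + 0.0572 × 10.6) / [10.6 × (0.310 × 9.69 − 0.0572) − 1] = 87.87 / 30.24 = 2.906 mg/L.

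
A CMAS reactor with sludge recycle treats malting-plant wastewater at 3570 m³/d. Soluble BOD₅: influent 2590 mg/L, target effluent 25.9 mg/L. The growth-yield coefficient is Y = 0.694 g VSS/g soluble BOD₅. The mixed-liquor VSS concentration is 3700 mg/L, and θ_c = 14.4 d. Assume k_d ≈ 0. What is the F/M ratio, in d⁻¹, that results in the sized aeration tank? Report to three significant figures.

F/M ≈ 0.101 d⁻¹

V·X = Y·Q·ΔS·θ_c gives V = 0.694 × 3570 × (2590 − 25.9) × 14.4 / 3700 = 24724 m³.
Food-to-microorganism ratio F/M = Q S₀ / (V X) = 3570 × 2590 / (24724 × 3700) = 0.1011 d⁻¹.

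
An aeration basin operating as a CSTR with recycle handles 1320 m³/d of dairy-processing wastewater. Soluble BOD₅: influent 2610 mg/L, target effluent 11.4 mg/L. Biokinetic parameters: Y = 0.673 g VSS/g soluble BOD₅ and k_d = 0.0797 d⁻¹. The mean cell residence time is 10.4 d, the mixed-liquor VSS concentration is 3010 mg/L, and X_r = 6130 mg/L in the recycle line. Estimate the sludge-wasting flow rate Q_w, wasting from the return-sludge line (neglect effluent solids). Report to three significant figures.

From the SRT design equation V = Y Q (S₀−S) θ_c / [X (1 + k_d θ_c)] = 0.673 × 1320 × (2610 − 11.4) × 10.4 / [3010 × (1 + 0.0797 × 10.4)] = 2.4×10^7 / 5505 = 4361 m³.
Q_w = (V·X)/(θ_c X_r) = 4361 × 3010 / (10.4 × 6130) = 205.9 m³/d.

Q_w ≈ 206 m³/d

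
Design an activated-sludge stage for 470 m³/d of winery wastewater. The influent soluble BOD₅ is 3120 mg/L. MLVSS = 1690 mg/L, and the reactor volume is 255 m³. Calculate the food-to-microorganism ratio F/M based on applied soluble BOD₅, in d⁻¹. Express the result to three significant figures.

F/M = applied load / biomass = Q·S₀/(V·X) = 470 × 3120 / (255.0 × 1690) = 3.403 d⁻¹.

F/M ≈ 3.40 d⁻¹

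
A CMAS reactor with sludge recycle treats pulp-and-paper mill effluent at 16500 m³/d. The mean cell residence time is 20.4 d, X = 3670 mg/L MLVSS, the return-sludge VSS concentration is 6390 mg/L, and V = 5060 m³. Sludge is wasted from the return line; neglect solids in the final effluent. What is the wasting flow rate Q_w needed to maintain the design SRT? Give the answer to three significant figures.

Q_w ≈ 142 m³/d

θ_c = V·X/(Q_w·X_r) when wasting from the recycle, so Q_w = V·X/(θ_c·X_r) = 5060 × 3670 / (20.4 × 6390) = 142.5 m³/d.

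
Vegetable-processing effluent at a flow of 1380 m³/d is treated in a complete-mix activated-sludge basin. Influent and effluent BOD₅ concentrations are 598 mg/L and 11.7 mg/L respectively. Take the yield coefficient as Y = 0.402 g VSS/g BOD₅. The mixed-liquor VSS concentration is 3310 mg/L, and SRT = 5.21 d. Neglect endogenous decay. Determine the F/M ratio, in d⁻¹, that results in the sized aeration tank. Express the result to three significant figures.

F/M ≈ 0.487 d⁻¹

Biomass mass balance (decay neglected): V·X = Y·Q·(S₀ − S)·θ_c, so V = 0.402 × 1380 × (598 − 11.7) × 5.21 / 3310 = 512.0 m³.
F/M = Q·S₀ / (V·X) = 1380 × 598 / (512.0 × 3310) = 0.4870 g BOD₅·(g VSS·d)⁻¹.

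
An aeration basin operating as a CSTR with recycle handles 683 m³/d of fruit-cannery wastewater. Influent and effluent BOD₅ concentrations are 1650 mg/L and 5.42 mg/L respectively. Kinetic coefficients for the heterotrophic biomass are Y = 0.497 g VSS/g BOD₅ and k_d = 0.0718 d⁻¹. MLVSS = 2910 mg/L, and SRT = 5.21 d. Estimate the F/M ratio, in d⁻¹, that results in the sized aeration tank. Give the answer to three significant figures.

F/M ≈ 0.532 d⁻¹

Steady-state biomass mass balance: V·X·(1 + k_d·θ_c) = Y·Q·(S₀ − S)·θ_c, so V = 0.497 × 683 × (1650 − 5.42) × 5.21 / [2910 × (1 + 0.0718 × 5.21)] = 2.91×10^6 / 3999 = 727.4 m³.
F/M = Q·S₀ / (V·X) = 683 × 1650 / (727.4 × 2910) = 0.5324 g BOD₅·(g VSS·d)⁻¹.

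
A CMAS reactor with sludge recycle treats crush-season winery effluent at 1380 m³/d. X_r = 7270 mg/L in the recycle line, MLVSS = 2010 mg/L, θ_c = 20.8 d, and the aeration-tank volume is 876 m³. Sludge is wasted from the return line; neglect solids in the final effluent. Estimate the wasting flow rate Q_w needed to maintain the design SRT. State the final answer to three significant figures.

Wasting from the return line (neglecting effluent solids): Q_w = V·X / (θ_c·X_r) = 876.0 × 2010 / (20.8 × 7270) = 11.64 m³/d.

Q_w ≈ 11.6 m³/d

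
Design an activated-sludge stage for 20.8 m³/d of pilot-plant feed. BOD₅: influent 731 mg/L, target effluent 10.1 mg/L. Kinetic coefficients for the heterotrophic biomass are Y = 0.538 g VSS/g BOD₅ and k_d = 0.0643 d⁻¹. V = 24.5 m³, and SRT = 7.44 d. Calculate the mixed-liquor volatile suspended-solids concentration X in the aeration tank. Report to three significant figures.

Solving the biomass balance for X: X = Y Q (S₀−S) θ_c / [V (1+k_d θ_c)] = 0.538 × 20.8 × (731 − 10.1) × 7.44 / [24.5 × (1 + 0.0643 × 7.44)] = 1657 mg/L.

X ≈ 1660 mg/L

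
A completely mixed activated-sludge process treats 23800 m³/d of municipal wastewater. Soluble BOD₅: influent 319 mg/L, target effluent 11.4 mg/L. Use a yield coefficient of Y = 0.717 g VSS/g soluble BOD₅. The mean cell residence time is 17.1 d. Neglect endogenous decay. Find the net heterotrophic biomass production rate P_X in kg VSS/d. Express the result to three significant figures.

With endogenous decay neglected, the observed yield equals the true yield: Y_obs = Y = 0.717 g VSS/g soluble BOD₅.
ΔS = 319 − 11.4 = 307.6 mg/L, so the substrate removal rate is 23800 × 307.6/1000 = 7321 kg soluble BOD₅/d.
Biomass produced: P_X = Y_obs·Q·ΔS = 0.7170 × 7321 ≈ 5249 kg VSS/d.

P_X ≈ 5250 kg VSS/d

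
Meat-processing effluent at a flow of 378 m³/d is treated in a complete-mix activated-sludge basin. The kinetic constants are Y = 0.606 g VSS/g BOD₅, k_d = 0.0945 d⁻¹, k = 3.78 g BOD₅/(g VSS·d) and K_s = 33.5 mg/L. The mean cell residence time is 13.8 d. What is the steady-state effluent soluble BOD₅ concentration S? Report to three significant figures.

S ≈ 2.63 mg/L

Effluent substrate depends only on kinetics and SRT: S = K_s(1 + k_d θ_c) / [θ_c(Yk − k_d) − 1] = 33.5 × (1 + 0.0945 × 13.8) / [13.8 × (0.606 × 3.78 − 0.0945) − 1] = 77.19 / 29.31 = 2.634 mg/L.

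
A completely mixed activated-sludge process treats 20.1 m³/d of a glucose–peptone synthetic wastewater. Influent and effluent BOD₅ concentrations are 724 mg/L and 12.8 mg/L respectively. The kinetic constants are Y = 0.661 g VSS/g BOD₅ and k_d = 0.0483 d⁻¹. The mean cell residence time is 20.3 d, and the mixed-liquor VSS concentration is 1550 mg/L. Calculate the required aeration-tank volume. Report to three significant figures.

From the SRT design equation V = Y Q (S₀−S) θ_c / [X (1 + k_d θ_c)] = 0.661 × 20.1 × (724 − 12.8) × 20.3 / [1550 × (1 + 0.0483 × 20.3)] = 1.92×10^5 / 3070 = 62.49 m³.

V ≈ 62.5 m³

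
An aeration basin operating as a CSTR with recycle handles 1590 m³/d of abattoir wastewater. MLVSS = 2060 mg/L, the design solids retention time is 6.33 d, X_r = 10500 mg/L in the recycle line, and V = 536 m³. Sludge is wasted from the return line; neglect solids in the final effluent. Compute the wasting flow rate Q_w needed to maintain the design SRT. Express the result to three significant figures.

Q_w ≈ 16.6 m³/d

Wasting from the return line (neglecting effluent solids): Q_w = V·X / (θ_c·X_r) = 536.0 × 2060 / (6.33 × 10500) = 16.61 m³/d.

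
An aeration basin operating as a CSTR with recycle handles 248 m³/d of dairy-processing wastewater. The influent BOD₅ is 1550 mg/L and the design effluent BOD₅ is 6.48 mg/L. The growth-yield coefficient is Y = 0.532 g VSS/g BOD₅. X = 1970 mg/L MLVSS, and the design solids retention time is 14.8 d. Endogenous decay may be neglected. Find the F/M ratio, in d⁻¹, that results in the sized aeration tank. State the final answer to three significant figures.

V·X = Y·Q·ΔS·θ_c gives V = 0.532 × 248 × (1550 − 6.48) × 14.8 / 1970 = 1530 m³.
F/M = applied load / biomass = Q·S₀/(V·X) = 248 × 1550 / (1530 × 1970) = 0.1275 d⁻¹.

F/M ≈ 0.128 d⁻¹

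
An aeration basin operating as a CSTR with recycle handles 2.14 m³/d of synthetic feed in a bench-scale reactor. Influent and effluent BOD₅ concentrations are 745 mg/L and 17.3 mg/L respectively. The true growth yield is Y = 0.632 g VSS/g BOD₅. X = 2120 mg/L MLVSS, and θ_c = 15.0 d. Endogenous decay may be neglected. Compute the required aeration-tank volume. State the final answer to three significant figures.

V ≈ 6.96 m³

V·X = Y·Q·ΔS·θ_c gives V = 0.632 × 2.14 × (745 − 17.3) × 15.0 / 2120 = 6.964 m³.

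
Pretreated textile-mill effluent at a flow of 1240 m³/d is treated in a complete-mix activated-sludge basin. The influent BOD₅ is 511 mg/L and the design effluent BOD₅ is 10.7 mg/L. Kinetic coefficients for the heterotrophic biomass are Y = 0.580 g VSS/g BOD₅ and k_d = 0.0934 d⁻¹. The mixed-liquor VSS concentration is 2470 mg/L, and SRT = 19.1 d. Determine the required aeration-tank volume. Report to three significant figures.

Rearranging the biomass balance for a CMAS with decay, V = Y·Q·ΔS·θ_c / [X·(1+k_d θ_c)] = 0.580 × 1240 × (511 − 10.7) × 19.1 / [2470 × (1 + 0.0934 × 19.1)] = 6.87×10^6 / 6876 = 999.4 m³.

V ≈ 999 m³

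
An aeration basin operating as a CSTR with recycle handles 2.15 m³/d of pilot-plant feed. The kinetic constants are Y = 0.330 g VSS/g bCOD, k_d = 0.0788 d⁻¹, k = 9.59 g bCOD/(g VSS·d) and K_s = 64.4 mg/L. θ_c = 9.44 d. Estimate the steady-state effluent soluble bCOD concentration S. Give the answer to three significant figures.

S ≈ 3.99 mg/L

Effluent substrate depends only on kinetics and SRT: S = K_s(1 + k_d θ_c) / [θ_c(Yk − k_d) − 1] = 64.4 × (1 + 0.0788 × 9.44) / [9.44 × (0.330 × 9.59 − 0.0788) − 1] = 112.3 / 28.13 = 3.992 mg/L.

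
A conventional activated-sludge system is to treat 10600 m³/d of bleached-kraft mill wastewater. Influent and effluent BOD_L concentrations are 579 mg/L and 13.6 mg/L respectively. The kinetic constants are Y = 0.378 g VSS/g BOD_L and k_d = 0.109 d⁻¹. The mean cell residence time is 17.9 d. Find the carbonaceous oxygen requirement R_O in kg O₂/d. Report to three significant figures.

R_O ≈ 4900 kg O₂/d

Correct the yield for decay: Y_obs = Y/(1 + k_d θ_c) = 0.378 / (1 + 0.109 × 17.9) = 0.378 / 2.951 = 0.1281.
Substrate removed = Q·(S₀ − S) = 10600 m³/d × (579 − 13.6) g/m³ = 5.99×10^6 g/d = 5993 kg/d.
Biomass synthesised: P_X = Y_obs × 5993 = 767.7 kg VSS/d.
Carbonaceous O₂ demand = substrate oxidised − cell-mass equivalent = 5993 − 1.42 × 767.7 = 4903 kg O₂/d.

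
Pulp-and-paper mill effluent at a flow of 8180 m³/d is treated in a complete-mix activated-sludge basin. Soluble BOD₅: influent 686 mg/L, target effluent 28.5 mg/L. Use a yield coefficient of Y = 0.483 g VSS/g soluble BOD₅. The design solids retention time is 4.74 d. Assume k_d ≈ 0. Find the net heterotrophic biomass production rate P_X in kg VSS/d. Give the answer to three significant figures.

P_X ≈ 2600 kg VSS/d

Since k_d ≈ 0, Y_obs = Y = 0.483 g VSS/g soluble BOD₅.
Mass of soluble BOD₅ removed per day: Q(S₀ − S) = 8180 × 657.5 g/m³ = 5378 kg/d.
Net biomass production P_X = Y_obs × Q·(S₀ − S) = 0.4830 × 5378 = 2598 kg VSS/d.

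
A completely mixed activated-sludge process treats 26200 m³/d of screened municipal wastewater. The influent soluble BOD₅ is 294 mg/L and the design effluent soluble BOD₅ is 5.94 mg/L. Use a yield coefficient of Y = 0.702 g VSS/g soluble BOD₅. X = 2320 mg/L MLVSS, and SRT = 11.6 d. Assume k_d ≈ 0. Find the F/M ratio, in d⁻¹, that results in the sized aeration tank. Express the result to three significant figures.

Biomass mass balance (decay neglected): V·X = Y·Q·(S₀ − S)·θ_c, so V = 0.702 × 26200 × (294 − 5.94) × 11.6 / 2320 = 26491 m³.
Food-to-microorganism ratio F/M = Q S₀ / (V X) = 26200 × 294 / (26491 × 2320) = 0.1253 d⁻¹.

F/M ≈ 0.125 d⁻¹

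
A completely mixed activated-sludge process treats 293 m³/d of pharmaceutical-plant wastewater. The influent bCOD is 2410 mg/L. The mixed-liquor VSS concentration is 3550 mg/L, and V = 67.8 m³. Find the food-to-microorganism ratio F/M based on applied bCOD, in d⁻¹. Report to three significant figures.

F/M ≈ 2.93 d⁻¹

F/M = applied load / biomass = Q·S₀/(V·X) = 293 × 2410 / (67.80 × 3550) = 2.934 d⁻¹.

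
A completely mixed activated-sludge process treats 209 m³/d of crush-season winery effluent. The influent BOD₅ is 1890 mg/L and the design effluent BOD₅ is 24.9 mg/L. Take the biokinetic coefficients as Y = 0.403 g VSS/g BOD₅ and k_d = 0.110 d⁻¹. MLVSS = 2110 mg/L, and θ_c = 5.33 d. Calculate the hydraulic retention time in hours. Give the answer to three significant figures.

From the SRT design equation V = Y Q (S₀−S) θ_c / [X (1 + k_d θ_c)] = 0.403 × 209 × (1890 − 24.9) × 5.33 / [2110 × (1 + 0.110 × 5.33)] = 8.37×10^5 / 3347 = 250.2 m³.
Hydraulic retention time τ = V/Q = 250.2 / 209 = 1.197 d = 28.73 h.

τ ≈ 28.7 h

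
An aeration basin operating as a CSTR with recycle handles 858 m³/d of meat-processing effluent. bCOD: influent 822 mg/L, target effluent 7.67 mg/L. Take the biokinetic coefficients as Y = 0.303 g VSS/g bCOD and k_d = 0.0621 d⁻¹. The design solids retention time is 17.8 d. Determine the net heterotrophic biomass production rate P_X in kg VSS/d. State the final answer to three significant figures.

P_X ≈ 101 kg VSS/d

The observed yield is Y_obs = Y/(1 + k_d·θ_c) = 0.303 / (1 + 0.0621 × 17.8) = 0.303 / 2.105 = 0.1439 g VSS per g bCOD removed.
ΔS = 822 − 7.67 = 814.3 mg/L, so the substrate removal rate is 858 × 814.3/1000 = 698.7 kg bCOD/d.
Biomass produced: P_X = Y_obs·Q·ΔS = 0.1439 × 698.7 ≈ 100.6 kg VSS/d.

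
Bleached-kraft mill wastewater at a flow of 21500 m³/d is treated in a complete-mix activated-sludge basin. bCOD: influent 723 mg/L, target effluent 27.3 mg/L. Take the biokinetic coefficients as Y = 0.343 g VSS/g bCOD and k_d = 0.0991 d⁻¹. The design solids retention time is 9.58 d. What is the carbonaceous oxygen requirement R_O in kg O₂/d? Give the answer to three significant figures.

R_O ≈ 11200 kg O₂/d

The observed yield is Y_obs = Y/(1 + k_d·θ_c) = 0.343 / (1 + 0.0991 × 9.58) = 0.343 / 1.949 = 0.1760 g VSS per g bCOD removed.
Substrate removed = Q·(S₀ − S) = 21500 m³/d × (723 − 27.3) g/m³ = 1.5×10^7 g/d = 14958 kg/d.
Biomass synthesised: P_X = Y_obs × 14958 = 2632 kg VSS/d.
R_O = Q·(S₀ − S) − 1.42·P_X = 14958 − 1.42 × 2632 = 11220 kg O₂/d.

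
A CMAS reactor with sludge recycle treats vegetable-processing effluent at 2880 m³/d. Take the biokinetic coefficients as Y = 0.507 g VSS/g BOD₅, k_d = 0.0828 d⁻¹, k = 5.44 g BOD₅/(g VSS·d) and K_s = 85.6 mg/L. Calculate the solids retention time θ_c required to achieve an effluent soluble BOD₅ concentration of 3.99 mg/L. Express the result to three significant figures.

At the target effluent, Y k S/(K_s+S) = 0.507×5.44×3.99/89.59 = 0.1228 d⁻¹.
θ_c = 1/(μ − k_d) = 1/(0.1228 − 0.0828) = 1/0.04003 = 24.98 d.

θ_c ≈ 25.0 d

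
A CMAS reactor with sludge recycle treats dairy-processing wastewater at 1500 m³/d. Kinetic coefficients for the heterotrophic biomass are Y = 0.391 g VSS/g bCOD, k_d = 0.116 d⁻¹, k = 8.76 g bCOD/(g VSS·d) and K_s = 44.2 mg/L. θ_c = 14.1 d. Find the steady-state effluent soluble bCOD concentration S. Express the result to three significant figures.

S ≈ 2.55 mg/L

Effluent substrate depends only on kinetics and SRT: S = K_s(1 + k_d θ_c) / [θ_c(Yk − k_d) − 1] = 44.2 × (1 + 0.116 × 14.1) / [14.1 × (0.391 × 8.76 − 0.116) − 1] = 116.5 / 45.66 = 2.551 mg/L.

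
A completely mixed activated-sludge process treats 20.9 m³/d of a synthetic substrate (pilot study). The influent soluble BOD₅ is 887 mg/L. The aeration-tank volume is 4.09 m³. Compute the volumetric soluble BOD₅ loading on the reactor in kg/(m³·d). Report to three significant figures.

Volumetric loading L_v = Q·S₀ / V = 20.9 × 887 g/m³ / 4.090 m³ = 4533 g/(m³·d) = 4.533 kg soluble BOD₅/(m³·d).

L_v ≈ 4.53 kg soluble BOD₅/(m³·d)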